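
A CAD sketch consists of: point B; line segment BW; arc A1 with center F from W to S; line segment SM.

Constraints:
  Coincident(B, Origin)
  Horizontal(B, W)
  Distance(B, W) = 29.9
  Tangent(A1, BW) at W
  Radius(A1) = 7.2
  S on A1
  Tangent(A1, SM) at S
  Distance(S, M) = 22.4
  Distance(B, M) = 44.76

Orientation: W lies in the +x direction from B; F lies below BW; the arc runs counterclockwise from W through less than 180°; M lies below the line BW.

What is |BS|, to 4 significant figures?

25.49

Checks: |FS| = 7.200 ✓; ∠(FS, SM) = 90.00° ✓; |SM| = 22.40 ✓; |BM| = 44.76 ✓.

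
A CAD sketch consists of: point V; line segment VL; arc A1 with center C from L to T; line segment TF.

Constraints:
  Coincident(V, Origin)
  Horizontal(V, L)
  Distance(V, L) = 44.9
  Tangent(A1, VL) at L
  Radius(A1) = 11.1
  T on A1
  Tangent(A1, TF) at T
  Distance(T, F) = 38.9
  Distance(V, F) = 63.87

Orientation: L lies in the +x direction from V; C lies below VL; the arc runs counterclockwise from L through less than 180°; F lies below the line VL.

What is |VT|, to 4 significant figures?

36.07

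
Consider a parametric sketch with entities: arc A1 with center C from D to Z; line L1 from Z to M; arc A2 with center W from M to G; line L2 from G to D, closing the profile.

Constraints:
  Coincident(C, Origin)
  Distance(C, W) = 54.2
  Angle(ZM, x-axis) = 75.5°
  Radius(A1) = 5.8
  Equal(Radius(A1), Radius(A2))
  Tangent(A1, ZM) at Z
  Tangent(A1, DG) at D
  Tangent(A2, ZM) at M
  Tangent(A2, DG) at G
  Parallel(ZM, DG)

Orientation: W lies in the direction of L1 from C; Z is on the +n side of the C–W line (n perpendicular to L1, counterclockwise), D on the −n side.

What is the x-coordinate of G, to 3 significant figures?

19.2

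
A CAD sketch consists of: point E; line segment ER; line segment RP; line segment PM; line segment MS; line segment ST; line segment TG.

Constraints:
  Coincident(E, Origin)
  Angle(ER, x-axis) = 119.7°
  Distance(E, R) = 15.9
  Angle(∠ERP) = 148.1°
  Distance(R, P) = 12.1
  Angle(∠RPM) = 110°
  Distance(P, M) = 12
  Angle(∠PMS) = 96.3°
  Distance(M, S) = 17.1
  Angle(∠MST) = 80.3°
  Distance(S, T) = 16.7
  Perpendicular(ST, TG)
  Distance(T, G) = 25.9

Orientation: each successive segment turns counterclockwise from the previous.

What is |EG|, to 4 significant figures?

36.78

∠MST = 80.3° gives ST at 45.00° from the x-axis; with |ST| = 16.7, T = (-5.805, 9.452). The perpendicularity gives TG at right angles to ST, so TG runs at 135.0°; with |TG| = 25.9, G = (-24.12, 27.77). Then |EG| = |G − E| = 36.78.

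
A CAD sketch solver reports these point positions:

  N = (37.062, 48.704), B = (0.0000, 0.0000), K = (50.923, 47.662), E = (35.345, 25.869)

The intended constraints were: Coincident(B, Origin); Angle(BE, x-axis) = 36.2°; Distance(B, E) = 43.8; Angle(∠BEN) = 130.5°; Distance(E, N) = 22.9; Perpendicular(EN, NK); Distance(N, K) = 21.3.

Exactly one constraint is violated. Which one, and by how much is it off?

Distance(N, K) = 21.3 — off by 7.40.

B = (0.00, 0.00) ✓; BE at 36.20° ✓; |BE| = 43.80 ✓; ∠BEN = 130.5° ✓; |EN| = 22.90 ✓; ∠(EN, NK) = 90.00° ✓; |NK| = 13.90 ✗.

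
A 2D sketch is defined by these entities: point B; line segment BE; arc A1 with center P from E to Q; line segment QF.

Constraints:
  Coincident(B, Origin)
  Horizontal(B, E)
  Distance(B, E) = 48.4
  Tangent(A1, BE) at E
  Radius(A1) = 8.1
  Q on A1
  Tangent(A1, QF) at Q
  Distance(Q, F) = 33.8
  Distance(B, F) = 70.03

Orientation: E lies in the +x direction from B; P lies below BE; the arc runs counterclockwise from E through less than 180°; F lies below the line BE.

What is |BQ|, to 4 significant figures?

42.75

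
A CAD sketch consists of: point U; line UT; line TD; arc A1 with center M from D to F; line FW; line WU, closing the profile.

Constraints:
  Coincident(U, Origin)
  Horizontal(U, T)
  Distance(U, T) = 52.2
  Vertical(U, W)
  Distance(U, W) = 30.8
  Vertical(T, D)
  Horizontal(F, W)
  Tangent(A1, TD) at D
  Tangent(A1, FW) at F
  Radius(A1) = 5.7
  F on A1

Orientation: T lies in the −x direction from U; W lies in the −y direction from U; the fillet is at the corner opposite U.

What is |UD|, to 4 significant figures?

57.92

U is at the origin; U and T share the same y with |UT| = 52.2 and T on the −x side, so T = (-52.20, 0.000). UW is vertical with |UW| = 30.8 and W on the −y side, so W = (0.000, -30.80). The virtual corner opposite U is at (-52.20, -30.80). Tangency of A1 to TD means the radius MD is perpendicular to TD and since A1 is tangent to FW there, MF ⟂ FW, with radius 5.7, so the center M sits 5.7 in from both sides at M = (-46.50, -25.10). That places the tangent points at D = (-52.20, -25.10) on TD and F = (-46.50, -30.80) on FW. Then |UD| = |D − U| = 57.92.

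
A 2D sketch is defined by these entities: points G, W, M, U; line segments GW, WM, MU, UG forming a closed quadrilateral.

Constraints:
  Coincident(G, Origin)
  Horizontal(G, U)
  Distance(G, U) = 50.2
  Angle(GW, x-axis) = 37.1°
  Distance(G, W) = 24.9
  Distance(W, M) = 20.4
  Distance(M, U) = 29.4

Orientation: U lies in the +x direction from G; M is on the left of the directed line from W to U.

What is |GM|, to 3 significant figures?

45.3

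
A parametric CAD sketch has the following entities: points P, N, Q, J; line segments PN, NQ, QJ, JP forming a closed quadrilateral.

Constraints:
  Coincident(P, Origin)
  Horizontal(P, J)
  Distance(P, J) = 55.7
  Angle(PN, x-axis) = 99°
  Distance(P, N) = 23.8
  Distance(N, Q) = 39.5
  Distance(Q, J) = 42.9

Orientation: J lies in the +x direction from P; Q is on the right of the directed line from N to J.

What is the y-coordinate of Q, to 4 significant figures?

-11.59

Checks: |NQ| = 39.50 ✓; |QJ| = 42.90 ✓.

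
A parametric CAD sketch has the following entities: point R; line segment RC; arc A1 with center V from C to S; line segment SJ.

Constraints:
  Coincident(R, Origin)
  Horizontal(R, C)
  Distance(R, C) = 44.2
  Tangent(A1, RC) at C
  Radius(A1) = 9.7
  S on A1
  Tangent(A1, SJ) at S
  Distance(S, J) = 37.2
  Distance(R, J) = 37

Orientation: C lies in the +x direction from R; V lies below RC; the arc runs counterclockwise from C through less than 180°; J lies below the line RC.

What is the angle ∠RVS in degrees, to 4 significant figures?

23.69°

Checks: |VS| = 9.700 ✓; ∠(VS, SJ) = 90.00° ✓; |SJ| = 37.20 ✓; |RJ| = 37.00 ✓.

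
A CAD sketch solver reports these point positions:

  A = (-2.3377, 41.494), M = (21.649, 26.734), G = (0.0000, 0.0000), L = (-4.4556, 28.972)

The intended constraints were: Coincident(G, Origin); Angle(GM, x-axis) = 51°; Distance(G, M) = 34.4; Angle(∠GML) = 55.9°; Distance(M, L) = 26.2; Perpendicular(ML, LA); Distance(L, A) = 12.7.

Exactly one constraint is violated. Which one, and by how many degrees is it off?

Perpendicular(ML, LA) — off by 4.70°.

G = (0.00, 0.00) ✓; GM at 51.00° ✓; |GM| = 34.40 ✓; ∠GML = 55.90° ✓; |ML| = 26.20 ✓; ∠(ML, LA) = 94.70° ✗; |LA| = 12.70 ✓.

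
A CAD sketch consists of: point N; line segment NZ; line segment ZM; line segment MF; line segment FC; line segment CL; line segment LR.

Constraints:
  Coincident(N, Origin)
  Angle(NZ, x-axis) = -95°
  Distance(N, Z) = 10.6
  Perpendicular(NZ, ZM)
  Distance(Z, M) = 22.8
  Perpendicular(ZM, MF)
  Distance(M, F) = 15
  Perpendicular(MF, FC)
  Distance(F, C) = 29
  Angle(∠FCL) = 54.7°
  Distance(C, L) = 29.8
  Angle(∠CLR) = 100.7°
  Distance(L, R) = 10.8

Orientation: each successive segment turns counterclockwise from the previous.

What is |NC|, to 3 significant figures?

7.60

ZM ⟂ MF, so MF runs at 85.0°; with |MF| = 15.0, F = (23.1, 2.40). The perpendicularity gives FC at right angles to MF, so FC runs at 175°; with |FC| = 29.0, C = (-5.79, 4.92). Then |NC| = |C − N| = 7.60.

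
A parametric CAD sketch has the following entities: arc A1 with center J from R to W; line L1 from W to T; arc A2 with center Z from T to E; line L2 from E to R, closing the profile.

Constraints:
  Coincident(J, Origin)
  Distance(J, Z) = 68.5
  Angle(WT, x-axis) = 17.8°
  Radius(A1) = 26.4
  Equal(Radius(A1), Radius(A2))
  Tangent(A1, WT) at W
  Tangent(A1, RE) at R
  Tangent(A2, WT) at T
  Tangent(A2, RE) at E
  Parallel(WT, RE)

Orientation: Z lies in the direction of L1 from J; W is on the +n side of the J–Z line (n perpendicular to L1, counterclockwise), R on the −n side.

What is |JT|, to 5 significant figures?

73.411

The slot axis is L1's direction at 17.8°, so u = (cos 17.8°, sin 17.8°) = (0.95213, 0.30570) and n = (−sin 17.8°, cos 17.8°) = (-0.30570, 0.95213). J is at the origin and Z lies 68.5 along u from J, so Z = 68.5·u = (65.221, 20.940). Tangency of A1 to both parallel lines with radius 26.4 puts W and R at J ± 26.4·n: W = (-8.0704, 25.136), R = (8.0704, -25.136). Equal radii place T and E the same way about Z: T = Z + 26.4·n = (57.151, 46.076), E = Z − 26.4·n = (73.291, -4.1961). Then |JT| = |T − J| = 73.411.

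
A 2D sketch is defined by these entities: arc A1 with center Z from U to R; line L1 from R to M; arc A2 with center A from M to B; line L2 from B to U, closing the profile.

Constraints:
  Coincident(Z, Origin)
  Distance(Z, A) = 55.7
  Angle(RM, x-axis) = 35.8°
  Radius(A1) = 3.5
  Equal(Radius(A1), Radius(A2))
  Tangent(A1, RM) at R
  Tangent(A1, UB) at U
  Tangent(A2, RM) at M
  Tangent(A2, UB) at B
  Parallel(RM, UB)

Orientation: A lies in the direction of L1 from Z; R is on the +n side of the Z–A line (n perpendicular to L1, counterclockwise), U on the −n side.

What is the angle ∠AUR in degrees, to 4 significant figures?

86.40°

The slot axis is L1's direction at 35.8°, so u = (cos 35.8°, sin 35.8°) = (0.8111, 0.5850) and n = (−sin 35.8°, cos 35.8°) = (-0.5850, 0.8111). Z is at the origin and A lies 55.7 along u from Z, so A = 55.7·u = (45.18, 32.58). Tangency of A1 to both parallel lines with radius 3.5 puts R and U at Z ± 3.5·n: R = (-2.047, 2.839), U = (2.047, -2.839). Then cos ∠AUR = UA·UR / (|UA||UR|), giving 86.40°.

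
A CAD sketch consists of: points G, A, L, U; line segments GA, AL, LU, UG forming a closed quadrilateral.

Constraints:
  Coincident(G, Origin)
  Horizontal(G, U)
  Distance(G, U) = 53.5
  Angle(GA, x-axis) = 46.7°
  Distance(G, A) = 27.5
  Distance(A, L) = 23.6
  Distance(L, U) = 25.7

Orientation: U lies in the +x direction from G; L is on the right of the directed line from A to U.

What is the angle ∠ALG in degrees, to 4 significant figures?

63.87°

Checks: |AL| = 23.60 ✓; |LU| = 25.70 ✓.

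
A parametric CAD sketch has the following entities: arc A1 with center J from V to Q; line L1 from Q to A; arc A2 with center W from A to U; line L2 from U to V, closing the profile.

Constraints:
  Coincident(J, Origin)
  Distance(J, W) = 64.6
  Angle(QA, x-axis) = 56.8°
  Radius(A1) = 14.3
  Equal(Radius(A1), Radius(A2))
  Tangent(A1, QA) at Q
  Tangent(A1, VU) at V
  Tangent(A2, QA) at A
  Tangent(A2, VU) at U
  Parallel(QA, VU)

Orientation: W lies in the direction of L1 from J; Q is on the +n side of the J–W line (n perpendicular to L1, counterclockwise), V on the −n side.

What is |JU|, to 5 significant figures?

66.164

Tangency of A1 to both parallel lines with radius 14.3 puts Q and V at J ± 14.3·n: Q = (-11.966, 7.8302), V = (11.966, -7.8302). Equal radii place A and U the same way about W: A = W + 14.3·n = (23.407, 61.885), U = W − 14.3·n = (47.338, 46.225). Then |JU| = |U − J| = 66.164.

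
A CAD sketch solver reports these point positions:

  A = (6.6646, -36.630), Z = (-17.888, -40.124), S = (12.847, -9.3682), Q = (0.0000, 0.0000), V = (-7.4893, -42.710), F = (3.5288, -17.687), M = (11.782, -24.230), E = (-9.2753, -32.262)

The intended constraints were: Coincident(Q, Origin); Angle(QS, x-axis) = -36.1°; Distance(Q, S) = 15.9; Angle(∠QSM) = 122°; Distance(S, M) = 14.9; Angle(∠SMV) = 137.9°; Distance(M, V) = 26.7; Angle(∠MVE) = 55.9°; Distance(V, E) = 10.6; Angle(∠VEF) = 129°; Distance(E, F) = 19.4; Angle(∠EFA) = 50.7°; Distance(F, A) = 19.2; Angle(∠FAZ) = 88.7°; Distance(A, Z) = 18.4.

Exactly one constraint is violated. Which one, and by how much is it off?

Distance(A, Z) = 18.4 — off by 6.40.

Q = (0.00, 0.00) ✓; QS at -36.10° ✓; |QS| = 15.90 ✓; ∠QSM = 122.0° ✓; |SM| = 14.90 ✓; ∠SMV = 137.9° ✓; |MV| = 26.70 ✓; ∠MVE = 55.90° ✓; |VE| = 10.60 ✓; ∠VEF = 129.0° ✓; |EF| = 19.40 ✓; ∠EFA = 50.70° ✓; |FA| = 19.20 ✓; ∠FAZ = 88.70° ✓; |AZ| = 24.80 ✗.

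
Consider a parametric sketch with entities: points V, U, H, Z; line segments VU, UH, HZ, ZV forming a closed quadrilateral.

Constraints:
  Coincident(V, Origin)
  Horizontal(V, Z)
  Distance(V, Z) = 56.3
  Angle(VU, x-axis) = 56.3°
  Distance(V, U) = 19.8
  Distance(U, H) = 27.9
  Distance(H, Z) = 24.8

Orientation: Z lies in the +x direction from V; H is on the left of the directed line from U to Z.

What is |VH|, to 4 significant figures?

42.68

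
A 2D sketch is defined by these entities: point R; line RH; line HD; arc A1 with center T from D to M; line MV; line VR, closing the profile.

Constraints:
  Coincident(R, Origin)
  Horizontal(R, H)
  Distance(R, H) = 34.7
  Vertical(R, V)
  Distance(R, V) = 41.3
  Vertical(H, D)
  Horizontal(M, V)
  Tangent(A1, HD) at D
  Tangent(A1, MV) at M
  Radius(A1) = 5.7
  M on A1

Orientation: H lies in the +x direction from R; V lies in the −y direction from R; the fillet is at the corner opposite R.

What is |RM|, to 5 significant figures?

50.465

R is at the origin; RH is horizontal with |RH| = 34.7 and H on the +x side, so H = (34.700, 0.0000). RV is vertical with |RV| = 41.3 and V on the −y side, so V = (0.0000, -41.300). The virtual corner opposite R is at (34.700, -41.300). The tangent condition forces TD to be normal to HD and since A1 is tangent to MV there, TM ⟂ MV, with radius 5.7, so the center T sits 5.7 in from both sides at T = (29.000, -35.600). That places the tangent points at D = (34.700, -35.600) on HD and M = (29.000, -41.300) on MV. Then |RM| = |M − R| = 50.465.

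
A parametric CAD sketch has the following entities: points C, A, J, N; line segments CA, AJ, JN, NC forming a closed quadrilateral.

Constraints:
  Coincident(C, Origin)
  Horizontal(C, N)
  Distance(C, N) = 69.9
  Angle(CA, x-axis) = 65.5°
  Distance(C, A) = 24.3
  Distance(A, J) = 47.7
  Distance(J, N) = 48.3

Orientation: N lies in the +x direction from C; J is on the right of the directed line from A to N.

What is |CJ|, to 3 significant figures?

35.2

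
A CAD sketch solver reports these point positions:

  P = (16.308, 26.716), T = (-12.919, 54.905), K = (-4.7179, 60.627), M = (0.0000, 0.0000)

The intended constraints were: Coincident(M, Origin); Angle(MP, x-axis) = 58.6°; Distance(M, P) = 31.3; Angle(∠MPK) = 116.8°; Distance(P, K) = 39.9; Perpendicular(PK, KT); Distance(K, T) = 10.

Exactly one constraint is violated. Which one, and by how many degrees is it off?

Perpendicular(PK, KT) — off by 3.10°.

M = (0.00, 0.00) ✓; MP at 58.60° ✓; |MP| = 31.30 ✓; ∠MPK = 116.8° ✓; |PK| = 39.90 ✓; ∠(PK, KT) = 93.10° ✗; |KT| = 10.00 ✓.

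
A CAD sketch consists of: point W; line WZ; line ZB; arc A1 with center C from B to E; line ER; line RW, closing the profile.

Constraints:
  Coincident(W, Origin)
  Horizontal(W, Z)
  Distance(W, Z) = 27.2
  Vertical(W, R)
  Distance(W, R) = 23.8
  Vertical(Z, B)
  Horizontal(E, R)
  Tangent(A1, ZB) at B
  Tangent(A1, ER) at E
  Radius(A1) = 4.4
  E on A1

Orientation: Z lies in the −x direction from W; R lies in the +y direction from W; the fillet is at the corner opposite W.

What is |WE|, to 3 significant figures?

33.0

W is at the origin; WZ is horizontal with |WZ| = 27.2 and Z on the −x side, so Z = (-27.2, 0.00). W and R share the same x with |WR| = 23.8 and R on the +y side, so R = (0.00, 23.8). The virtual corner opposite W is at (-27.2, 23.8). A1 meets ZB tangentially, so CB is at right angles to ZB and tangency of A1 to ER means the radius CE is perpendicular to ER, with radius 4.4, so the center C sits 4.4 in from both sides at C = (-22.8, 19.4). That places the tangent points at B = (-27.2, 19.4) on ZB and E = (-22.8, 23.8) on ER. Then |WE| = |E − W| = 33.0.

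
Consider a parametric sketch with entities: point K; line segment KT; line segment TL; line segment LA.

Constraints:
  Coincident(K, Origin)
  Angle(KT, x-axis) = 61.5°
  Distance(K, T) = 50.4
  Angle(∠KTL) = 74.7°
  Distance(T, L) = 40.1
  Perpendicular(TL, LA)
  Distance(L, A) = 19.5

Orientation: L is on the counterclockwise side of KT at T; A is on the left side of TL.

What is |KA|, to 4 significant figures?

39.57

K is at the origin; KT runs at 61.5° with length 50.4, so T = 50.4·(cos 61.5°, sin 61.5°) = (24.05, 44.29). ∠KTL = 74.7°, so TL runs at 61.5° + (180° − 74.7°) = 166.8° from the x-axis; with |TL| = 40.1, L = T + 40.1·(cos 166.8°, sin 166.8°) = (-14.99, 53.45). TL ⟂ LA; with |LA| = 19.5 on the left of TL, A = L + 19.5·(-0.2284, -0.9736) = (-19.44, 34.46). Then |KA| = |A − K| = 39.57.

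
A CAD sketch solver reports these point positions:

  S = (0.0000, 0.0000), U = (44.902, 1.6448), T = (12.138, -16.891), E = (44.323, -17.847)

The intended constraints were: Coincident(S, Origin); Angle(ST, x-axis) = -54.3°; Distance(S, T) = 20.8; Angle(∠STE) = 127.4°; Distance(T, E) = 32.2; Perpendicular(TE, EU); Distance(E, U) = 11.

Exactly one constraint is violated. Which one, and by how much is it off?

Distance(E, U) = 11 — off by 8.50.

S = (0.00, 0.00) ✓; ST at -54.30° ✓; |ST| = 20.80 ✓; ∠STE = 127.4° ✓; |TE| = 32.20 ✓; ∠(TE, EU) = 90.00° ✓; |EU| = 19.50 ✗.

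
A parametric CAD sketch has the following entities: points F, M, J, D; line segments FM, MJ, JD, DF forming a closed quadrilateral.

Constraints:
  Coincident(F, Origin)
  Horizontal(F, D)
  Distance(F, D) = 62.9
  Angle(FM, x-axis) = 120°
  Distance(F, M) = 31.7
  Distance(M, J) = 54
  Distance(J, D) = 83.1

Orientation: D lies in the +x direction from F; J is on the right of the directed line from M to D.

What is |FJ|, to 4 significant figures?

30.92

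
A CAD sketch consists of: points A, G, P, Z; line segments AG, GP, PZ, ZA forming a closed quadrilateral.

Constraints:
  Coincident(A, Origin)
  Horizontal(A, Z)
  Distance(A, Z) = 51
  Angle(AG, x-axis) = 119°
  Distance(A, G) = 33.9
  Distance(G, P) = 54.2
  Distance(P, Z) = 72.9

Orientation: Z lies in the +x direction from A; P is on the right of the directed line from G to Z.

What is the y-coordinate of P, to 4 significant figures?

-24.54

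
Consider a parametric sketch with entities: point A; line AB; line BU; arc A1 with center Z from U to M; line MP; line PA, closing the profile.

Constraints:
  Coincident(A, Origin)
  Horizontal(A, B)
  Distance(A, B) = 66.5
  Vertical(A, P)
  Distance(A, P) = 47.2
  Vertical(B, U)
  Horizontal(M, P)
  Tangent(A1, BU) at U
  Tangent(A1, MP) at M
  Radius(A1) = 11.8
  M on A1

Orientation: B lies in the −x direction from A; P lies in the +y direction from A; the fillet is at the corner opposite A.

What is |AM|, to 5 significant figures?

72.249

The virtual corner opposite A is at (-66.500, 47.200). Since A1 is tangent to BU there, ZU ⟂ BU and A1 meets MP tangentially, so ZM is at right angles to MP, with radius 11.8, so the center Z sits 11.8 in from both sides at Z = (-54.700, 35.400). That places the tangent points at U = (-66.500, 35.400) on BU and M = (-54.700, 47.200) on MP. Then |AM| = |M − A| = 72.249.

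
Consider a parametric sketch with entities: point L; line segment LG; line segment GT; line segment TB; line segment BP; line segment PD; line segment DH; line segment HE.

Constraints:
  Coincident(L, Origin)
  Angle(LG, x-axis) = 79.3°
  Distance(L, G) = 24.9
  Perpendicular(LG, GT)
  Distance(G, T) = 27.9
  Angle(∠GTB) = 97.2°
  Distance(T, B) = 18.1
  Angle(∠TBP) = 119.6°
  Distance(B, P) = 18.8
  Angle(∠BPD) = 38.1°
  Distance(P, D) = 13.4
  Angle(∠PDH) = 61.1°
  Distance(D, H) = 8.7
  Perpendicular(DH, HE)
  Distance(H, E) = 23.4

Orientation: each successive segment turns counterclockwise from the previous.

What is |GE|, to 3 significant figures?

40.1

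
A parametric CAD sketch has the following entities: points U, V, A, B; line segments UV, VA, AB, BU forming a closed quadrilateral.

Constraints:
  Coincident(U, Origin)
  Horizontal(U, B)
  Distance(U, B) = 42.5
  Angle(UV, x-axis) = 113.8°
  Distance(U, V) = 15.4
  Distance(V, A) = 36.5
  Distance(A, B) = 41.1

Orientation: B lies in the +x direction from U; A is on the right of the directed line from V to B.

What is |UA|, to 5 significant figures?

21.141

U is at the origin; UB is horizontal with |UB| = 42.5 and B in +x, so B = (42.5, 0). UV runs at 113.8° with |UV| = 15.4, so V = (-6.2146, 14.090). A is determined by |VA| = 36.5 and |AB| = 41.1 together: it lies at the intersection of circle(V, 36.5) and circle(B, 41.1). With |VB| = 50.711, the foot of the radical line on VB is 21.836 from V and the perpendicular offset is √(36.5² − 21.836²) = 29.248. Taking the right-of-VB solution: A = (6.6352, -20.073).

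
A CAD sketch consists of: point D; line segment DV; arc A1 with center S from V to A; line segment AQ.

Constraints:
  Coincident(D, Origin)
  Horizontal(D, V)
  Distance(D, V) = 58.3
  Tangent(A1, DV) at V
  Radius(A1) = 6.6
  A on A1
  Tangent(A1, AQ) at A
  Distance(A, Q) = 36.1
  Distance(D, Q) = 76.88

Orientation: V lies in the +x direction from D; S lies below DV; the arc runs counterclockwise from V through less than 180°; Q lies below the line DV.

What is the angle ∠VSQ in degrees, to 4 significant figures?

171.4°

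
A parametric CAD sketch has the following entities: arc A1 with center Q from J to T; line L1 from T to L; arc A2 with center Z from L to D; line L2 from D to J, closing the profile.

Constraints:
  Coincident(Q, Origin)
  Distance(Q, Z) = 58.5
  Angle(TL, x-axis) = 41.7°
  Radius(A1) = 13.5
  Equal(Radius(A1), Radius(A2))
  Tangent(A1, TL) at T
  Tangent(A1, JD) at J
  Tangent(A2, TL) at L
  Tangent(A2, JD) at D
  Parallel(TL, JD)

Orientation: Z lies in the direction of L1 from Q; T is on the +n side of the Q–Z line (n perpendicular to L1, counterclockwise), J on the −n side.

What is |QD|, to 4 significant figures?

60.04

The slot axis is L1's direction at 41.7°, so u = (cos 41.7°, sin 41.7°) = (0.7466, 0.6652) and n = (−sin 41.7°, cos 41.7°) = (-0.6652, 0.7466). Q is at the origin and Z lies 58.5 along u from Q, so Z = 58.5·u = (43.68, 38.92). Tangency of A1 to both parallel lines with radius 13.5 puts T and J at Q ± 13.5·n: T = (-8.981, 10.08), J = (8.981, -10.08). Equal radii place L and D the same way about Z: L = Z + 13.5·n = (34.70, 49.00), D = Z − 13.5·n = (52.66, 28.84). Then |QD| = |D − Q| = 60.04.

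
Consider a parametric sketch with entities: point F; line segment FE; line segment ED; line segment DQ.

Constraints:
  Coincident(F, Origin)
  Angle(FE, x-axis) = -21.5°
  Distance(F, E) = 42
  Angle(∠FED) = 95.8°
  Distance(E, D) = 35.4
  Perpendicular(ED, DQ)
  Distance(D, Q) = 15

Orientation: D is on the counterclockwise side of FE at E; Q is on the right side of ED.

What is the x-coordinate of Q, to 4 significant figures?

68.64

∠FED = 95.8°, so ED runs at -21.5° + (180° − 95.8°) = 62.70° from the x-axis; with |ED| = 35.4, D = E + 35.4·(cos 62.70°, sin 62.70°) = (55.31, 16.06). ED is perpendicular to DQ; with |DQ| = 15.0 on the right of ED, Q = D + 15.0·(0.8886, -0.4586) = (68.64, 9.184). So Q.x = 68.64.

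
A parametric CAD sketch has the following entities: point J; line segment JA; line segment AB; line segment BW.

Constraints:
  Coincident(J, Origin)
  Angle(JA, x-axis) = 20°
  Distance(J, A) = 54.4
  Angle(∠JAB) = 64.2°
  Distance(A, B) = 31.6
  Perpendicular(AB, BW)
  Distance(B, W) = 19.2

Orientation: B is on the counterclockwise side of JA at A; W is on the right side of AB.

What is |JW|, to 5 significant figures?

68.636

J is at the origin; JA runs at 20.0° with length 54.4, so A = 54.4·(cos 20.0°, sin 20.0°) = (51.119, 18.606). ∠JAB = 64.2°, so AB runs at 20.0° + (180° − 64.2°) = 135.80° from the x-axis; with |AB| = 31.6, B = A + 31.6·(cos 135.80°, sin 135.80°) = (28.465, 40.636). AB ⟂ BW; with |BW| = 19.2 on the right of AB, W = B + 19.2·(0.69717, 0.71691) = (41.850, 54.401). Then |JW| = |W − J| = 68.636.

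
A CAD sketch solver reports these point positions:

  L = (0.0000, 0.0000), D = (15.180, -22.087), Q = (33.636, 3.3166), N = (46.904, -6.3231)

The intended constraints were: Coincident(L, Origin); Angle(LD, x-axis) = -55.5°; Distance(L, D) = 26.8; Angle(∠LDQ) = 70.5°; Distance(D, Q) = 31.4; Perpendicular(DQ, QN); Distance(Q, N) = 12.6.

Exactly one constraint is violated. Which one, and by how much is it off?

Distance(Q, N) = 12.6 — off by 3.80.

L = (0.00, 0.00) ✓; LD at -55.50° ✓; |LD| = 26.80 ✓; ∠LDQ = 70.50° ✓; |DQ| = 31.40 ✓; ∠(DQ, QN) = 90.00° ✓; |QN| = 16.40 ✗.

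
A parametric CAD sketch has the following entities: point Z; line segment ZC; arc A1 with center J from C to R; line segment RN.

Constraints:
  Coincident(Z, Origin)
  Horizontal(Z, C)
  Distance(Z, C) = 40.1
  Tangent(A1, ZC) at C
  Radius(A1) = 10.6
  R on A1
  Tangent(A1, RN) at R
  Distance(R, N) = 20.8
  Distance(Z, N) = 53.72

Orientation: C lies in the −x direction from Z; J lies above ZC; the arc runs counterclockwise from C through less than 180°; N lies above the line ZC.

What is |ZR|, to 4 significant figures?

34.91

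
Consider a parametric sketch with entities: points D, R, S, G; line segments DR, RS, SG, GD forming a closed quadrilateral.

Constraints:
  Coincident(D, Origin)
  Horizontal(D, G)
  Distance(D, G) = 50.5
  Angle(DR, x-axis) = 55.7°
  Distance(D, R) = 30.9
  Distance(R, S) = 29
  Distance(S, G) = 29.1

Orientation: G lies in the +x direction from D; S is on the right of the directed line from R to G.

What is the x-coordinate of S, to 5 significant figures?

21.574

D is at the origin; DG is horizontal with |DG| = 50.5 and G in +x, so G = (50.5, 0). DR runs at 55.7° with |DR| = 30.9, so R = (17.413, 25.526). S is determined by |RS| = 29.0 and |SG| = 29.1 together: it lies at the intersection of circle(R, 29.0) and circle(G, 29.1). With |RG| = 41.789, the foot of the radical line on RG is 20.825 from R and the perpendicular offset is √(29.0² − 20.825²) = 20.182. Taking the right-of-RG solution: S = (21.574, -3.1736).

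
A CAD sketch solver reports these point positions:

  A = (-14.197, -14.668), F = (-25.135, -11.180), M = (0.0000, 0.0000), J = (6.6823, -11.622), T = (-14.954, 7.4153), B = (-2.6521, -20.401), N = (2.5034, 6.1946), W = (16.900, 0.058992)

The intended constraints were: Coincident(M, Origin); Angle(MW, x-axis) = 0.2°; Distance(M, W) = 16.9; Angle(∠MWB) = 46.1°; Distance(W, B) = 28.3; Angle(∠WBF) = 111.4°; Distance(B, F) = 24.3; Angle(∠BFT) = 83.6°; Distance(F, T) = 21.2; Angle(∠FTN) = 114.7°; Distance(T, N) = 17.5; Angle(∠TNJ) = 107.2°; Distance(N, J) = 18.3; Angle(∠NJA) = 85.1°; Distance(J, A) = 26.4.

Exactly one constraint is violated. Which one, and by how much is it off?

Distance(J, A) = 26.4 — off by 5.30.

M = (0.00, 0.00) ✓; MW at 0.2000° ✓; |MW| = 16.90 ✓; ∠MWB = 46.10° ✓; |WB| = 28.30 ✓; ∠WBF = 111.4° ✓; |BF| = 24.30 ✓; ∠BFT = 83.60° ✓; |FT| = 21.20 ✓; ∠FTN = 114.7° ✓; |TN| = 17.50 ✓; ∠TNJ = 107.2° ✓; |NJ| = 18.30 ✓; ∠NJA = 85.10° ✓; |JA| = 21.10 ✗.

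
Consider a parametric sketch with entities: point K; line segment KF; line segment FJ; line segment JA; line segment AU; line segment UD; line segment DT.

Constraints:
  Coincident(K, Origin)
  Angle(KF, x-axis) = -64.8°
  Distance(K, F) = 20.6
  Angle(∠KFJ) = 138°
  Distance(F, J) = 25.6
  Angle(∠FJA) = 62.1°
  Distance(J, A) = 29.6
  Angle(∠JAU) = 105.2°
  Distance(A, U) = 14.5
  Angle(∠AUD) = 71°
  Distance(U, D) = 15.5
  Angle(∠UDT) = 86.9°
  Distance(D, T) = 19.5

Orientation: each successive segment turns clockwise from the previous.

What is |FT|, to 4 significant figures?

30.18

∠AUD = 71.0° gives UD at -48.50° from the x-axis; with |UD| = 15.5, D = (-2.257, -21.31). ∠UDT = 86.9° gives DT at -141.6° from the x-axis; with |DT| = 19.5, T = (-17.54, -33.43). Then |FT| = |T − F| = 30.18.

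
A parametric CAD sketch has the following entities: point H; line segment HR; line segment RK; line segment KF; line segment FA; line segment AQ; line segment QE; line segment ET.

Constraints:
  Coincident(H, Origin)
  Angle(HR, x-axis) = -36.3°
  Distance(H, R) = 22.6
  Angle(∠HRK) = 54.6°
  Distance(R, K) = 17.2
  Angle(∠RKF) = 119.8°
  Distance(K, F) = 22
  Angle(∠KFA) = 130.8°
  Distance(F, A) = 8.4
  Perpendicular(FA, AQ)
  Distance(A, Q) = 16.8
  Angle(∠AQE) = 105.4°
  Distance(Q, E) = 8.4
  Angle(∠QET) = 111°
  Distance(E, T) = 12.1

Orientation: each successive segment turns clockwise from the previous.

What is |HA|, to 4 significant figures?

14.96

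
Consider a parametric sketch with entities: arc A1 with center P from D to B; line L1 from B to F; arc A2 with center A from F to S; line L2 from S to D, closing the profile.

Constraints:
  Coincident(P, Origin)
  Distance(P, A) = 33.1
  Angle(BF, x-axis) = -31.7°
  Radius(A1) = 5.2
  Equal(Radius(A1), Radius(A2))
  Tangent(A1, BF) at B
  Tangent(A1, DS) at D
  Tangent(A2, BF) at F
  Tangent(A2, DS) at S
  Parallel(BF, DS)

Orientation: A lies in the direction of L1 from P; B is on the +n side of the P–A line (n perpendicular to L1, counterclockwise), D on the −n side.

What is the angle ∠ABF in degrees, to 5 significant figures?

8.9282°

The slot axis is L1's direction at -31.7°, so u = (cos -31.7°, sin -31.7°) = (0.85081, -0.52547) and n = (−sin -31.7°, cos -31.7°) = (0.52547, 0.85081). P is at the origin and A lies 33.1 along u from P, so A = 33.1·u = (28.162, -17.393). Tangency of A1 to both parallel lines with radius 5.2 puts B and D at P ± 5.2·n: B = (2.7325, 4.4242), D = (-2.7325, -4.4242). Equal radii place F and S the same way about A: F = A + 5.2·n = (30.894, -12.969), S = A − 5.2·n = (25.429, -21.817). Then cos ∠ABF = BA·BF / (|BA||BF|), giving 8.9282°.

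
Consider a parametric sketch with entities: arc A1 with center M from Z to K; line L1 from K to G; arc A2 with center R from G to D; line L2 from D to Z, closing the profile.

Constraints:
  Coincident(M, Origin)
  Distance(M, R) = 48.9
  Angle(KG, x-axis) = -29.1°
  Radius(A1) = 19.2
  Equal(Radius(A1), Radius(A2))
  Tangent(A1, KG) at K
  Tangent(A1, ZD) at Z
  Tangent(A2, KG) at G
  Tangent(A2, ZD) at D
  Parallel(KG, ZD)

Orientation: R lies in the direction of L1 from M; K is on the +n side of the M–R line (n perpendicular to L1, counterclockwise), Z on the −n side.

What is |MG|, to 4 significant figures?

52.53

The slot axis is L1's direction at -29.1°, so u = (cos -29.1°, sin -29.1°) = (0.8738, -0.4863) and n = (−sin -29.1°, cos -29.1°) = (0.4863, 0.8738). M is at the origin and R lies 48.9 along u from M, so R = 48.9·u = (42.73, -23.78). Tangency of A1 to both parallel lines with radius 19.2 puts K and Z at M ± 19.2·n: K = (9.338, 16.78), Z = (-9.338, -16.78). Equal radii place G and D the same way about R: G = R + 19.2·n = (52.07, -7.005), D = R − 19.2·n = (33.39, -40.56). Then |MG| = |G − M| = 52.53.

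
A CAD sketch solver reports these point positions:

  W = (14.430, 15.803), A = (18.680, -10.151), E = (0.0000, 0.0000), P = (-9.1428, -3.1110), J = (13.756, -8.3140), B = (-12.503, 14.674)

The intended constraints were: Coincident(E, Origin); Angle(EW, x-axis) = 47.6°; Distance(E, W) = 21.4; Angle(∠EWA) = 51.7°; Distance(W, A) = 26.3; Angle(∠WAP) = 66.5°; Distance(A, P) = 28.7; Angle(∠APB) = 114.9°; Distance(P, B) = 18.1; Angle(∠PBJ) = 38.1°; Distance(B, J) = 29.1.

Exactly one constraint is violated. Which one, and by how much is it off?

Distance(B, J) = 29.1 — off by 5.80.

E = (0.00, 0.00) ✓; EW at 47.60° ✓; |EW| = 21.40 ✓; ∠EWA = 51.70° ✓; |WA| = 26.30 ✓; ∠WAP = 66.50° ✓; |AP| = 28.70 ✓; ∠APB = 114.9° ✓; |PB| = 18.10 ✓; ∠PBJ = 38.10° ✓; |BJ| = 34.90 ✗.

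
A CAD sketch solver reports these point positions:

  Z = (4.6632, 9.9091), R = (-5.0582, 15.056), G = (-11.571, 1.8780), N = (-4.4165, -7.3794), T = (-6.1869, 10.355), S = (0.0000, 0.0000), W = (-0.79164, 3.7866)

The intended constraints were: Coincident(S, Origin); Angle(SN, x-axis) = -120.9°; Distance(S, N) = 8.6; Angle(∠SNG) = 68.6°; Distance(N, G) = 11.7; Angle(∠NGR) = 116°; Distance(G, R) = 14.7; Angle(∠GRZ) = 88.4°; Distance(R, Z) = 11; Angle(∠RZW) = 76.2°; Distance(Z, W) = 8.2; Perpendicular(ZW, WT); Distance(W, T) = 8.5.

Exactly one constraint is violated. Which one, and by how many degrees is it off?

Perpendicular(ZW, WT) — off by 8.90°.

S = (0.00, 0.00) ✓; SN at -120.9° ✓; |SN| = 8.600 ✓; ∠SNG = 68.60° ✓; |NG| = 11.70 ✓; ∠NGR = 116.0° ✓; |GR| = 14.70 ✓; ∠GRZ = 88.40° ✓; |RZ| = 11.00 ✓; ∠RZW = 76.20° ✓; |ZW| = 8.200 ✓; ∠(ZW, WT) = 98.90° ✗; |WT| = 8.500 ✓.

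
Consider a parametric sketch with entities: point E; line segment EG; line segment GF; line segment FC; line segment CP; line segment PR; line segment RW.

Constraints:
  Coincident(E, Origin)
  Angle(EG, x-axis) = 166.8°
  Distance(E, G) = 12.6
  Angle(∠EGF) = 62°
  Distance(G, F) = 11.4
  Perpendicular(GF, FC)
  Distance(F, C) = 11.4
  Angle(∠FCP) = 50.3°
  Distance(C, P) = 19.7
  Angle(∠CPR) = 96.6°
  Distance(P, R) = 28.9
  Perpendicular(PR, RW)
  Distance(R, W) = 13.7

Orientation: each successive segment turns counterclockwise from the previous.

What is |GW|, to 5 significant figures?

29.550

E is at the origin; EG runs at 166.8° with length 12.6, so G = (-12.267, 2.8772). ∠EGF = 62.0° gives GF at -75.200° from the x-axis; with |GF| = 11.4, F = (-9.3550, -8.1446). The perpendicularity gives FC at right angles to GF, so FC runs at 14.800°; with |FC| = 11.4, C = (1.6668, -5.2325). ∠FCP = 50.3° gives CP at 144.50° from the x-axis; with |CP| = 19.7, P = (-14.371, 6.2074). ∠CPR = 96.6° gives PR at -132.10° from the x-axis; with |PR| = 28.9, R = (-33.747, -15.236). PR ⟂ RW, so RW runs at -42.100°; with |RW| = 13.7, W = (-23.582, -24.421). Then |GW| = |W − G| = 29.550.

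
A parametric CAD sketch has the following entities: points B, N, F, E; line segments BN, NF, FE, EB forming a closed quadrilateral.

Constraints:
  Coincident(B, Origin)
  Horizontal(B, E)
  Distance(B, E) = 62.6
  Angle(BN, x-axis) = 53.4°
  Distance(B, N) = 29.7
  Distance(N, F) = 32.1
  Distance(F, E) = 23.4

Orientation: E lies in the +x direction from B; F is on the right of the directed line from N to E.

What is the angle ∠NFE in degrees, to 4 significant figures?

132.0°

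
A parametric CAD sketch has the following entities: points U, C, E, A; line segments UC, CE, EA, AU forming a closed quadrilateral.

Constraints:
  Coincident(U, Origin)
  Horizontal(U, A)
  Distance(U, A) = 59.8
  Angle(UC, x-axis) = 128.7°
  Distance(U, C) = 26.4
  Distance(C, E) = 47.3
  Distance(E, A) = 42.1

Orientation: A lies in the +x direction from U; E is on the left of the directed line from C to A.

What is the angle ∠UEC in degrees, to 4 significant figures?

33.71°

Checks: |CE| = 47.30 ✓; |EA| = 42.10 ✓.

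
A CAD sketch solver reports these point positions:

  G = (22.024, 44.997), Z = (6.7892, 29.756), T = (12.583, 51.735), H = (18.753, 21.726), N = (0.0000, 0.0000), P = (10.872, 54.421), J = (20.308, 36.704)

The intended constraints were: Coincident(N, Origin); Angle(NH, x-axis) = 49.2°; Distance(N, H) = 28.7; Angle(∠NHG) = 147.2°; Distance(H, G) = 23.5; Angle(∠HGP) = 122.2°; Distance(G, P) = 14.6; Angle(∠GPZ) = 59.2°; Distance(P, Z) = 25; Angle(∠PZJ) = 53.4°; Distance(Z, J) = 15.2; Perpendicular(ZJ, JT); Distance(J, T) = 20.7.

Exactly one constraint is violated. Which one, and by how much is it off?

Distance(J, T) = 20.7 — off by 3.80.

N = (0.00, 0.00) ✓; NH at 49.20° ✓; |NH| = 28.70 ✓; ∠NHG = 147.2° ✓; |HG| = 23.50 ✓; ∠HGP = 122.2° ✓; |GP| = 14.60 ✓; ∠GPZ = 59.20° ✓; |PZ| = 25.00 ✓; ∠PZJ = 53.40° ✓; |ZJ| = 15.20 ✓; ∠(ZJ, JT) = 90.00° ✓; |JT| = 16.90 ✗.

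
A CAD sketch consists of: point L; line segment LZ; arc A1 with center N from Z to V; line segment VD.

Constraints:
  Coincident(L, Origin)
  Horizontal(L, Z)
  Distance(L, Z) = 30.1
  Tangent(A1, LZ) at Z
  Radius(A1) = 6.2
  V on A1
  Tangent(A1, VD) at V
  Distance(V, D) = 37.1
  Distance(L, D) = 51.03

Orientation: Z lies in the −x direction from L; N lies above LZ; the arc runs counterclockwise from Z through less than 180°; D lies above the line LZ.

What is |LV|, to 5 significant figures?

24.815

Checks: |LZ| = 30.10 ✓; |NV| = 6.200 ✓; ∠(NV, VD) = 90.00° ✓; |VD| = 37.10 ✓; |LD| = 51.03 ✓.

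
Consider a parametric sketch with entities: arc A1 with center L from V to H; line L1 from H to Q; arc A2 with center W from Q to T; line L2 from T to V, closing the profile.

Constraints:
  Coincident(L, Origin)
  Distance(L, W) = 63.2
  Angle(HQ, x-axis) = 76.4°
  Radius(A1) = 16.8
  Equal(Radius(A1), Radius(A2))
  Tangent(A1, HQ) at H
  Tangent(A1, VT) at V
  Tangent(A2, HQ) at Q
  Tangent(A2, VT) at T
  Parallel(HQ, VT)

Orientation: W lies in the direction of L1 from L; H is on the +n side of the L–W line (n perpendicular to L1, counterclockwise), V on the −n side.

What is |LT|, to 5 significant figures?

65.395

The slot axis is L1's direction at 76.4°, so u = (cos 76.4°, sin 76.4°) = (0.23514, 0.97196) and n = (−sin 76.4°, cos 76.4°) = (-0.97196, 0.23514). L is at the origin and W lies 63.2 along u from L, so W = 63.2·u = (14.861, 61.428). Tangency of A1 to both parallel lines with radius 16.8 puts H and V at L ± 16.8·n: H = (-16.329, 3.9504), V = (16.329, -3.9504). Equal radii place Q and T the same way about W: Q = W + 16.8·n = (-1.4680, 65.378), T = W − 16.8·n = (31.190, 57.478). Then |LT| = |T − L| = 65.395.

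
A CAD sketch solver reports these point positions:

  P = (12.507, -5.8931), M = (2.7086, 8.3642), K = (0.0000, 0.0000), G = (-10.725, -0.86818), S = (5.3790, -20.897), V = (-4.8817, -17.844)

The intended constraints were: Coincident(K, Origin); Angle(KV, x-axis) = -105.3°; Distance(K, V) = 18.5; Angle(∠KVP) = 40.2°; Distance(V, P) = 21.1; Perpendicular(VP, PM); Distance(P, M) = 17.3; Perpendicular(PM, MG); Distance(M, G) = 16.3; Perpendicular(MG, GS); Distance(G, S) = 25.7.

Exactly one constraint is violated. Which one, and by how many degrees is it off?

Perpendicular(MG, GS) — off by 4.30°.

K = (0.00, 0.00) ✓; KV at -105.3° ✓; |KV| = 18.50 ✓; ∠KVP = 40.20° ✓; |VP| = 21.10 ✓; ∠(VP, PM) = 90.00° ✓; |PM| = 17.30 ✓; ∠(PM, MG) = 90.00° ✓; |MG| = 16.30 ✓; ∠(MG, GS) = 94.30° ✗; |GS| = 25.70 ✓.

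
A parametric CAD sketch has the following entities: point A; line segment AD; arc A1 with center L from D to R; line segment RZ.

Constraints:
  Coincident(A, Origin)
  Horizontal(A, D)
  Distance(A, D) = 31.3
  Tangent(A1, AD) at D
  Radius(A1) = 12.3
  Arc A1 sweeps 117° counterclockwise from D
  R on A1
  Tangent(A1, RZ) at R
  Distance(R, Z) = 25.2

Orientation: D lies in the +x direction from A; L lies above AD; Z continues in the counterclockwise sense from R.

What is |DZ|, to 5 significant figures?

40.340

On A1, D sits at bearing -90° from L; a 117° counterclockwise sweep puts R at bearing 27°, so R = L + 12.3·(cos 27°, sin 27°) = (42.259, 17.884). Tangency of A1 to RZ means the radius LR is perpendicular to RZ, so RZ runs along (−sin 27°, cos 27°); with |RZ| = 25.2, Z = (30.819, 40.337). Then |DZ| = |Z − D| = 40.340.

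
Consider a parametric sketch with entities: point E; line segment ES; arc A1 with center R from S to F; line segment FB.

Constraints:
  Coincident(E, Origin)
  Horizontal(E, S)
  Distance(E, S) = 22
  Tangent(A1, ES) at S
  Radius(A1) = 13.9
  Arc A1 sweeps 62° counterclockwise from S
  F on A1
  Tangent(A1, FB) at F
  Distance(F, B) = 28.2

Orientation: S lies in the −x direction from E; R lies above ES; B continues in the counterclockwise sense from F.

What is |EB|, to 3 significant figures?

32.5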